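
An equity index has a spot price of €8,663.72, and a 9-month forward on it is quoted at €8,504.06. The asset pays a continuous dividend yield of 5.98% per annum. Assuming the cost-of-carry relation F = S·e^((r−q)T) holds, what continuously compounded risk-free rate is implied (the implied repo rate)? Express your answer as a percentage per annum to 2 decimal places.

From F = S·e^((r−q)T): (r − q) = ln(F/S)/T
ln(8504.06/8663.72) = ln(0.981571) = -0.018601
(r − q) = -0.018601 / (9/12) = -0.024801
r = ln(F/S)/T + q = -0.024801 + 0.0598 = 0.034999
r = 3.50%

3.50%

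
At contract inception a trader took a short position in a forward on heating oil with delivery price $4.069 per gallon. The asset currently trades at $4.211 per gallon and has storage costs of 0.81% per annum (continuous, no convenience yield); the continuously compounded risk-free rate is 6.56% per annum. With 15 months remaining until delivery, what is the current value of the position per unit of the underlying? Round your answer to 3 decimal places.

-$0.505 per gallon

Current fair forward for the remaining 15 months: F = S·e^((r + u)·T), (r + u) = 0.0656 + 0.0081 = 0.0737
F = 4.211 · e^(0.0737 × 15/12) = 4.211 × 1.096502 = 4.6174
Value of long forward = (F − K)·e^(−rT) = (4.6174 − 4.069) · e^(−0.0656·15/12)
= 0.5484 × 0.921272 = 0.505
Short position value = −(long value) = -$0.505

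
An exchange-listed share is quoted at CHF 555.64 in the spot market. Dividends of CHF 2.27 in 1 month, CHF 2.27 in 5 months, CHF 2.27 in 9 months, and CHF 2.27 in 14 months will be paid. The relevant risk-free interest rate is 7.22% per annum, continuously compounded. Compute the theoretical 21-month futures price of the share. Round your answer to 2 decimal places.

CHF 620.61

PV(dividends) I = 2.27·e^(−0.0722·1/12) + 2.27·e^(−0.0722·5/12) + 2.27·e^(−0.0722·9/12) + 2.27·e^(−0.0722·14/12)
I = 2.2564 + 2.2027 + 2.1503 + 2.0866 = 8.6960
F = (S − I)·e^(rT) = (555.64 − 8.6960) · e^(0.0722·21/12)
= 546.9440 · e^0.126350 = 546.9440 × 1.134679 = CHF 620.61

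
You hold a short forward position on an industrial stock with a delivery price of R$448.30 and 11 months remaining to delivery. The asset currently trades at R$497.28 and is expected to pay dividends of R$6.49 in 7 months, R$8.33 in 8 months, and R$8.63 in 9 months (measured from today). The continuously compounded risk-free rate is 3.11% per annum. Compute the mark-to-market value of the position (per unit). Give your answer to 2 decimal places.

PV(remaining dividends) I = 6.49·e^(−0.0311·7/12) + 8.33·e^(−0.0311·8/12) + 8.63·e^(−0.0311·9/12) = 22.9634
Current forward F = (S − I)·e^(rT) = (497.28 − 22.9634)·e^(0.0311·11/12) = 474.3166 × 1.028919 = 488.0334
Value (long) = (F − K)·e^(−rT) = (488.0334 − 448.30) × 0.971894 = 38.6167
Short position value = −(long value) = -R$38.62

-R$38.62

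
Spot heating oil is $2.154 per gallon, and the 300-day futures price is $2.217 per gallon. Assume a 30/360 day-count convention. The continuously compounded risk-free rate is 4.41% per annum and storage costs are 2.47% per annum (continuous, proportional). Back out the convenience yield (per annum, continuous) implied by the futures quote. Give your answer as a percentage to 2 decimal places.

F = S·e^((r+u−y)T) ⇒ (r+u−y) = ln(F/S)/T
ln(2.217/2.154) = 0.028828; /T ⇒ 0.034594
y = r + u − ln(F/S)/T = 0.0441 + 0.0247 − 0.034594 = 0.034206
y = 3.42%

3.42%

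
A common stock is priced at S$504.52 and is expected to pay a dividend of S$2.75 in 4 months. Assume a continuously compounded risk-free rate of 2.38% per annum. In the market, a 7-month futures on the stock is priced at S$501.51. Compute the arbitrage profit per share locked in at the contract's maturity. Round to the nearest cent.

S$7.30 per share

PV(dividends) I = 2.75·e^(−0.0238·4/12) = 2.7283
Fair futures F* = (S − I)·e^(rT) = (504.52 − 2.7283)·e^0.013883 = 501.7917 × 1.013980 = 508.8067
Market S$501.51 < fair 508.8067: forward underpriced → reverse cash-and-carry (short the stock, invest proceeds at r, pay the dividends, go long the forward).
Profit at T = |F_mkt − F*| = |501.51 − 508.8067| = S$7.30 per share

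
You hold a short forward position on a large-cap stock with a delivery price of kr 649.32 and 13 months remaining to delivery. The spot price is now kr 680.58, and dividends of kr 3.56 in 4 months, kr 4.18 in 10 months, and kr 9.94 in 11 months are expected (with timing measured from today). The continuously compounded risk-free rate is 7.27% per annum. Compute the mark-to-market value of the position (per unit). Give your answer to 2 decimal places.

-kr 63.73

PV(remaining dividends) I = 3.56·e^(−0.0727·4/12) + 4.18·e^(−0.0727·10/12) + 9.94·e^(−0.0727·11/12) = 16.7082
Current forward F = (S − I)·e^(rT) = (680.58 − 16.7082)·e^(0.0727·13/12) = 663.8718 × 1.081943 = 718.2714
Value (long) = (F − K)·e^(−rT) = (718.2714 − 649.32) × 0.924263 = 63.7292
Short position value = −(long value) = -kr 63.73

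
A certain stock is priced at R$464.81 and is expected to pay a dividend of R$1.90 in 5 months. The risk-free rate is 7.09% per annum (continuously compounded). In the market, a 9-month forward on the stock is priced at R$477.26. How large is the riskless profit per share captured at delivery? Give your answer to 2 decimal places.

PV(dividends) I = 1.90·e^(−0.0709·5/12) = 1.8447
Fair forward F* = (S − I)·e^(rT) = (464.81 − 1.8447)·e^0.053175 = 462.9653 × 1.054614 = 488.2497
Market R$477.26 < fair 488.2497: forward underpriced → reverse cash-and-carry (short the stock, invest proceeds at r, pay the dividends, go long the forward).
Profit at T = |F_mkt − F*| = |477.26 − 488.2497| = R$10.99 per share

R$10.99 per share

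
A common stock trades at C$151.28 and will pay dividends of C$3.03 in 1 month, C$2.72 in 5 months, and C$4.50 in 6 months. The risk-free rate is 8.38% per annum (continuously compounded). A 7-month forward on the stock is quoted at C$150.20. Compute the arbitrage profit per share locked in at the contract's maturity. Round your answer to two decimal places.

PV(dividends) I = 3.03·e^(−0.0838·1/12) + 2.72·e^(−0.0838·5/12) + 4.50·e^(−0.0838·6/12) = 9.9509
Fair forward F* = (S − I)·e^(rT) = (151.28 − 9.9509)·e^0.048883 = 141.3291 × 1.050097 = 148.4093
Market C$150.20 > fair 148.4093: forward overpriced → cash-and-carry (borrow at r, buy the stock and collect the dividends, short the forward).
Profit at T = |F_mkt − F*| = |150.20 − 148.4093| = C$1.79 per share

C$1.79 per share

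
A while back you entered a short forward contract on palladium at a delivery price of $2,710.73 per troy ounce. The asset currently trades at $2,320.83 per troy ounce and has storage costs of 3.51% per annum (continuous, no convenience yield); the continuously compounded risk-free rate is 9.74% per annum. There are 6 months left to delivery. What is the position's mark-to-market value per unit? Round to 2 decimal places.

Current fair forward for the remaining 6 months: F = S·e^((r + u)·T), (r + u) = 0.0974 + 0.0351 = 0.1325
F = 2320.83 · e^(0.1325 × 6/12) = 2320.83 × 1.06849381 = 2479.7925
Value of long forward = (F − K)·e^(−rT) = (2479.7925 − 2710.73) · e^(−0.0974·6/12)
= -230.9375 × 0.95246683 = -219.96
Short position value = −(long value) = $219.96

$219.96 per troy ounce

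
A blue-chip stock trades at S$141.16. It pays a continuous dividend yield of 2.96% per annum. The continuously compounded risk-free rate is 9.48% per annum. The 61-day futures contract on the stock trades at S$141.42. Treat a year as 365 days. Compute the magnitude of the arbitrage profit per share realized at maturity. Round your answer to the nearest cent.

Fair futures: F* = S·e^(carry·T), with carry = (r − q) = 0.0948 − 0.0296 = 0.0652
F* = 141.16 · e^(0.0652 × 61/365) = 141.16 · e^0.010896 = 141.16 × 1.010956 = S$142.7065
Market S$141.42 < fair S$142.7065: forward underpriced → reverse cash-and-carry (short spot, go long the forward).
At maturity, profit = |F_mkt − F*| = |141.42 − 142.7065| = S$1.29 per share

S$1.29 per share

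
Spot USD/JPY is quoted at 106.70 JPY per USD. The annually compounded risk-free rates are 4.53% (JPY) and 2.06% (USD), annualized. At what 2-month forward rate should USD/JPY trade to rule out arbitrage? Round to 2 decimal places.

By covered interest parity, F = S · (1+r_JPY)^T / (1+r_USD)^T
= 106.70 × 1.007411 / 1.003404 = 106.70 × 1.003993
F = 107.13 JPY per USD

107.13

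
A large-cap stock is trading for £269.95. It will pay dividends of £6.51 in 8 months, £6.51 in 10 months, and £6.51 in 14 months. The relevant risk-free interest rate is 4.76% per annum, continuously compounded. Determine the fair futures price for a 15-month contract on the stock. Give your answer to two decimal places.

£266.63

PV(dividends) I = 6.51·e^(−0.0476·8/12) + 6.51·e^(−0.0476·10/12) + 6.51·e^(−0.0476·14/12)
I = 6.3067 + 6.2568 + 6.1583 = 18.7218
F = (S − I)·e^(rT) = (269.95 − 18.7218) · e^(0.0476·15/12)
= 251.2282 · e^0.059500 = 251.2282 × 1.061306 = £266.63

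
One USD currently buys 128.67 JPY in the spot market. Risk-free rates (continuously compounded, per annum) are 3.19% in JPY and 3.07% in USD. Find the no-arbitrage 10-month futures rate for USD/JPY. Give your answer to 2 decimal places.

F = S·e^((r_JPY − r_USD)T) = 128.67 · e^((0.0319 − 0.0307) × 10/12)
= 128.67 · e^0.001000 = 128.67 × 1.001001
F = 128.80 JPY per USD

128.80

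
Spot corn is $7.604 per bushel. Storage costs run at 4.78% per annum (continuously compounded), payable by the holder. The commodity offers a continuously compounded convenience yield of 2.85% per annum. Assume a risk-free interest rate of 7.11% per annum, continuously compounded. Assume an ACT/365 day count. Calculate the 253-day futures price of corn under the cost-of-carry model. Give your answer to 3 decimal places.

$8.096 per bushel

Net carry = r + u − y = 0.0711 + 0.0478 − 0.0285 = 0.0904
F = S·e^((r+u−y)T) = 7.604 · e^(0.0904 × 253/365) = 7.604 · e^0.062661
= 7.604 × 1.064666 = $8.096 per bushel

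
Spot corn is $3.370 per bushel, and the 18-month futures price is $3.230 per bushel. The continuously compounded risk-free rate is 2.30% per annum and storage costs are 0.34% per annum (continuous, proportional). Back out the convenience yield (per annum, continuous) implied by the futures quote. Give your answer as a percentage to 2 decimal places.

5.47%

F = S·e^((r+u−y)T) ⇒ (r+u−y) = ln(F/S)/T
ln(3.230/3.370) = -0.042431; /T ⇒ -0.028287
y = r + u − ln(F/S)/T = 0.0230 + 0.0034 + 0.028287 = 0.054687
y = 5.47%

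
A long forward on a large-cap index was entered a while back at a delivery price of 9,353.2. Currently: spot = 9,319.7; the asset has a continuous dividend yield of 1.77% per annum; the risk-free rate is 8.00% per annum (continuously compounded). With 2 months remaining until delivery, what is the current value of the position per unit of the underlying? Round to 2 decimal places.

Current fair forward for the remaining 2 months: F = S·e^((r − q)·T), (r − q) = 0.0800 − 0.0177 = 0.0623
F = 9319.7 · e^(0.0623 × 2/12) = 9319.7 × 1.01043743 = 9416.9737
Value of long forward = (F − K)·e^(−rT) = (9416.9737 − 9353.2) · e^(−0.0800·2/12)
= 63.7737 × 0.98675516 = 62.93

62.93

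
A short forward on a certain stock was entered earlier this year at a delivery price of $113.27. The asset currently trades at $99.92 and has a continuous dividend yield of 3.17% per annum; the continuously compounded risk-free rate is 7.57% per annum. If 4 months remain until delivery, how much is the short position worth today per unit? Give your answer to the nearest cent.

Current fair forward for the remaining 4 months: F = S·e^((r − q)·T), (r − q) = 0.0757 − 0.0317 = 0.0440
F = 99.92 · e^(0.0440 × 4/12) = 99.92 × 1.014775 = 101.3963
Value of long forward = (F − K)·e^(−rT) = (101.3963 − 113.27) · e^(−0.0757·4/12)
= -11.8737 × 0.975082 = -11.58
Short position value = −(long value) = $11.58

$11.58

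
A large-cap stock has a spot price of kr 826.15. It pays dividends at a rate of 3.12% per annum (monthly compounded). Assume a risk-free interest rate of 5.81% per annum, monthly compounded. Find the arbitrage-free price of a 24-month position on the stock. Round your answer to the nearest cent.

F = S · (1+r/12)^(12T) / (1+q/12)^(12T)
= 826.15 × 1.122906 / 1.064302 = 826.15 × 1.055063
F = kr 871.64

kr 871.64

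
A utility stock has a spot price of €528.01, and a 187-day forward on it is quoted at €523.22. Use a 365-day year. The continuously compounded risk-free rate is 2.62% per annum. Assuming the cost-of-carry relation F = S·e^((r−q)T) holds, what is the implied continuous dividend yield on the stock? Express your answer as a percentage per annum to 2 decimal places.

4.40%

From F = S·e^((r−q)T): (r − q) = ln(F/S)/T
ln(523.22/528.01) = ln(0.990928) = -0.009113
(r − q) = -0.009113 / (187/365) = -0.017787
q = r − ln(F/S)/T = 0.0262 + 0.017787 = 0.043987
q = 4.40%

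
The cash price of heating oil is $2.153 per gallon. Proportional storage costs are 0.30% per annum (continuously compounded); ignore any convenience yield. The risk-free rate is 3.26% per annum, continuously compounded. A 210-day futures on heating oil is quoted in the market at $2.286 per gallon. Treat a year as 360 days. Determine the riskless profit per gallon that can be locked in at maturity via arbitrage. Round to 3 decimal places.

Fair futures: F* = S·e^(carry·T), with carry = (r + u) = 0.0326 + 0.0030 = 0.0356
F* = 2.153 · e^(0.0356 × 210/360) = 2.153 · e^0.020767 = 2.153 × 1.020984 = $2.1982
Market $2.286 > fair $2.1982: forward overpriced → cash-and-carry (buy spot, short the forward).
At maturity, profit = |F_mkt − F*| = |2.286 − 2.1982| = $0.088 per gallon

$0.088 per gallon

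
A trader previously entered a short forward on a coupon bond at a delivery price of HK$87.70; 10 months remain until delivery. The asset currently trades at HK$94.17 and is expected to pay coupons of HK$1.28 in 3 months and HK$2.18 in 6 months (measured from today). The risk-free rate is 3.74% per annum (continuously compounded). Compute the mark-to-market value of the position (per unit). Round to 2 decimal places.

-HK$5.75

PV(remaining coupons) I = 1.28·e^(−0.0374·3/12) + 2.18·e^(−0.0374·6/12) = 3.4077
Current forward F = (S − I)·e^(rT) = (94.17 − 3.4077)·e^(0.0374·10/12) = 90.7623 × 1.031657 = 93.6356
Value (long) = (F − K)·e^(−rT) = (93.6356 − 87.70) × 0.969314 = 5.7535
Short position value = −(long value) = -HK$5.75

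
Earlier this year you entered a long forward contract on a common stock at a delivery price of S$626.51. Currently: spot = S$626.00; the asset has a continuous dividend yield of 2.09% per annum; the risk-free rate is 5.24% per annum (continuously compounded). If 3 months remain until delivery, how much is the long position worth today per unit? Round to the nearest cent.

Current fair forward for the remaining 3 months: F = S·e^((r − q)·T), (r − q) = 0.0524 − 0.0209 = 0.0315
F = 626.00 · e^(0.0315 × 3/12) = 626.00 × 1.007906 = 630.9492
Value of long forward = (F − K)·e^(−rT) = (630.9492 − 626.51) · e^(−0.0524·3/12)
= 4.4392 × 0.986985 = 4.38

S$4.38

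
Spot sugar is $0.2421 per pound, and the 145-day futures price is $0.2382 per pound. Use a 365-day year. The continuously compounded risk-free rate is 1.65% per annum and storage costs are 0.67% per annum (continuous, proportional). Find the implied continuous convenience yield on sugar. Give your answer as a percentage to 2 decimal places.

6.41%

F = S·e^((r+u−y)T) ⇒ (r+u−y) = ln(F/S)/T
ln(0.2382/0.2421) = -0.016240; /T ⇒ -0.040880
y = r + u − ln(F/S)/T = 0.0165 + 0.0067 + 0.040880 = 0.064080
y = 6.41%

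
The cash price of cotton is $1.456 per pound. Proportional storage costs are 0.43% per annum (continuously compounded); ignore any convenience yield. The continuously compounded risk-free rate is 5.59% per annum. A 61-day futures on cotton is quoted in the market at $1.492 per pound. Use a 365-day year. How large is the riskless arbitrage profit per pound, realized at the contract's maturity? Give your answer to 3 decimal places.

$0.021 per pound

Fair futures: F* = S·e^(carry·T), with carry = (r + u) = 0.0559 + 0.0043 = 0.0602
F* = 1.456 · e^(0.0602 × 61/365) = 1.456 · e^0.010061 = 1.456 × 1.010112 = $1.4707
Market $1.492 > fair $1.4707: forward overpriced → cash-and-carry (buy spot, short the forward).
At maturity, profit = |F_mkt − F*| = |1.492 − 1.4707| = $0.021 per pound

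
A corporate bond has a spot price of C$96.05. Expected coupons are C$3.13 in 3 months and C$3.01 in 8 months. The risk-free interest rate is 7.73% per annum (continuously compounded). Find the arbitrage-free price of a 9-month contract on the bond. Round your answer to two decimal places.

PV(coupons) I = 3.13·e^(−0.0773·3/12) + 3.01·e^(−0.0773·8/12)
I = 3.0701 + 2.8588 = 5.9289
F = (S − I)·e^(rT) = (96.05 − 5.9289) · e^(0.0773·9/12)
= 90.1211 · e^0.057975 = 90.1211 × 1.059689 = C$95.50

C$95.50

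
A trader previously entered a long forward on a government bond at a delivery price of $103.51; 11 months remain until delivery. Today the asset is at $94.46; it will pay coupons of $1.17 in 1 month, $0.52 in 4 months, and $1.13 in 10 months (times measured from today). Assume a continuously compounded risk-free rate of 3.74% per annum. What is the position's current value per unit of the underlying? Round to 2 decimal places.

PV(remaining coupons) I = 1.17·e^(−0.0374·1/12) + 0.52·e^(−0.0374·4/12) + 1.13·e^(−0.0374·10/12) = 2.7752
Current forward F = (S − I)·e^(rT) = (94.46 − 2.7752)·e^(0.0374·11/12) = 91.6848 × 1.034878 = 94.8826
Value (long) = (F − K)·e^(−rT) = (94.8826 − 103.51) × 0.966298 = -8.3366
Value = -$8.34

-$8.34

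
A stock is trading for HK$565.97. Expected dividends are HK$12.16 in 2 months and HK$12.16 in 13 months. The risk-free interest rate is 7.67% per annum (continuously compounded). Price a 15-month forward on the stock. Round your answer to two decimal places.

PV(dividends) I = 12.16·e^(−0.0767·2/12) + 12.16·e^(−0.0767·13/12)
I = 12.0055 + 11.1904 = 23.1959
F = (S − I)·e^(rT) = (565.97 − 23.1959) · e^(0.0767·15/12)
= 542.7741 · e^0.095875 = 542.7741 × 1.100621 = HK$597.39

HK$597.39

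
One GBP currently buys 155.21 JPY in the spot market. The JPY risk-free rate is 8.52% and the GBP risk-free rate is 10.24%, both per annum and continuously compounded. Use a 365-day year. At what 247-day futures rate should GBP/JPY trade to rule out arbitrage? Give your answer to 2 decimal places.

153.41

F = S·e^((r_JPY − r_GBP)T) = 155.21 · e^((0.0852 − 0.1024) × 247/365)
= 155.21 · e^-0.011639 = 155.21 × 0.988428
F = 153.41 JPY per GBP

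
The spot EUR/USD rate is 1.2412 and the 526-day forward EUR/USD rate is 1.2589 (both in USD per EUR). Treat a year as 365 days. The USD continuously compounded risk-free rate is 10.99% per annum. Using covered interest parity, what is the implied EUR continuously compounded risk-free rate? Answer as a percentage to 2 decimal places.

F = S·e^((r_USD − r_EUR)T) ⇒ r_EUR = r_USD − ln(F/S)/T
ln(1.2589/1.2412) = 0.014160; /(526/365) = 0.009826
r_EUR = 0.1099 − 0.009826 = 0.100074
r_EUR = 10.01%

10.01%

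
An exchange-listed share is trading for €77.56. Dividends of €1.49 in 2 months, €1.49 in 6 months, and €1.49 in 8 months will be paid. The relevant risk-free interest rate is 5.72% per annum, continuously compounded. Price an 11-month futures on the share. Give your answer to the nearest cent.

PV(dividends) I = 1.49·e^(−0.0572·2/12) + 1.49·e^(−0.0572·6/12) + 1.49·e^(−0.0572·8/12)
I = 1.4759 + 1.4480 + 1.4343 = 4.3582
F = (S − I)·e^(rT) = (77.56 − 4.3582) · e^(0.0572·11/12)
= 73.2018 · e^0.052433 = 73.2018 × 1.053832 = €77.14

€77.14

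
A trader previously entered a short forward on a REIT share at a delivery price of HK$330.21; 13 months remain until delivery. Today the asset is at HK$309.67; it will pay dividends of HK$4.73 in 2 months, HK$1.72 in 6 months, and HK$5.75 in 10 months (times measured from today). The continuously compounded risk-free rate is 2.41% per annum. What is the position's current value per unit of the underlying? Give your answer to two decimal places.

HK$24.08

PV(remaining dividends) I = 4.73·e^(−0.0241·2/12) + 1.72·e^(−0.0241·6/12) + 5.75·e^(−0.0241·10/12) = 12.0461
Current forward F = (S − I)·e^(rT) = (309.67 − 12.0461)·e^(0.0241·13/12) = 297.6239 × 1.026452 = 305.4966
Value (long) = (F − K)·e^(−rT) = (305.4966 − 330.21) × 0.974230 = -24.0765
Short position value = −(long value) = HK$24.08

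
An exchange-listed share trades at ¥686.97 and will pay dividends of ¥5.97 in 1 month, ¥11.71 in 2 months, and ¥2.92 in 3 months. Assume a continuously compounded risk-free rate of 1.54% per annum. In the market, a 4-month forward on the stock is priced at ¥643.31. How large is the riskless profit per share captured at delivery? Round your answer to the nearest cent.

PV(dividends) I = 5.97·e^(−0.0154·1/12) + 11.71·e^(−0.0154·2/12) + 2.92·e^(−0.0154·3/12) = 20.5511
Fair forward F* = (S − I)·e^(rT) = (686.97 − 20.5511)·e^0.005133 = 666.4189 × 1.005146 = 669.8483
Market ¥643.31 < fair 669.8483: forward underpriced → reverse cash-and-carry (short the stock, invest proceeds at r, pay the dividends, go long the forward).
Profit at T = |F_mkt − F*| = |643.31 − 669.8483| = ¥26.54 per share

¥26.54 per share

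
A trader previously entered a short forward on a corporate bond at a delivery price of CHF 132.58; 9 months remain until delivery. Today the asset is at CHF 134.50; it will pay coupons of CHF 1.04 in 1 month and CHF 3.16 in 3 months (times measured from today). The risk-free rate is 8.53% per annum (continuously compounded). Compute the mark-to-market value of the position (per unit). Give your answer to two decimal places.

PV(remaining coupons) I = 1.04·e^(−0.0853·1/12) + 3.16·e^(−0.0853·3/12) = 4.1260
Current forward F = (S − I)·e^(rT) = (134.50 − 4.1260)·e^(0.0853·9/12) = 130.3740 × 1.066066 = 138.9873
Value (long) = (F − K)·e^(−rT) = (138.9873 − 132.58) × 0.938028 = 6.0102
Short position value = −(long value) = -CHF 6.01

-CHF 6.01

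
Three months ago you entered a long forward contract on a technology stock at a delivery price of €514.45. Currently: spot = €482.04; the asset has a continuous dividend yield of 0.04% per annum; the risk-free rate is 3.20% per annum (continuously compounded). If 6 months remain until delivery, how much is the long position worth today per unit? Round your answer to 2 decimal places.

-€24.34

Current fair forward for the remaining 6 months: F = S·e^((r − q)·T), (r − q) = 0.0320 − 0.0004 = 0.0316
F = 482.04 · e^(0.0316 × 6/12) = 482.04 × 1.015925 = 489.7165
Value of long forward = (F − K)·e^(−rT) = (489.7165 − 514.45) · e^(−0.0320·6/12)
= -24.7335 × 0.984127 = -24.34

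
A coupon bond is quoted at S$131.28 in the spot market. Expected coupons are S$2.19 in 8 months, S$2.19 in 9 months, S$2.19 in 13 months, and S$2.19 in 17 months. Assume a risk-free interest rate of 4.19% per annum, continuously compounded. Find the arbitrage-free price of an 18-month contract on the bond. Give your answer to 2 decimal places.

S$130.84

PV(coupons) I = 2.19·e^(−0.0419·8/12) + 2.19·e^(−0.0419·9/12) + 2.19·e^(−0.0419·13/12) + 2.19·e^(−0.0419·17/12)
I = 2.1297 + 2.1222 + 2.0928 + 2.0638 = 8.4085
F = (S − I)·e^(rT) = (131.28 − 8.4085) · e^(0.0419·18/12)
= 122.8715 · e^0.062850 = 122.8715 × 1.064867 = S$130.84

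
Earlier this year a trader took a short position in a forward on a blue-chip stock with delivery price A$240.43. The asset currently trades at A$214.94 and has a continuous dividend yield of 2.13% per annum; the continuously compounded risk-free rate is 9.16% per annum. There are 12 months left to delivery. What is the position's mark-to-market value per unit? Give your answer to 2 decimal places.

Current fair forward for the remaining 12 months: F = S·e^((r − q)·T), (r − q) = 0.0916 − 0.0213 = 0.0703
F = 214.94 · e^(0.0703 × 12/12) = 214.94 × 1.072830 = 230.5941
Value of long forward = (F − K)·e^(−rT) = (230.5941 − 240.43) · e^(−0.0916·12/12)
= -9.8359 × 0.912470 = -8.97
Short position value = −(long value) = A$8.97

A$8.97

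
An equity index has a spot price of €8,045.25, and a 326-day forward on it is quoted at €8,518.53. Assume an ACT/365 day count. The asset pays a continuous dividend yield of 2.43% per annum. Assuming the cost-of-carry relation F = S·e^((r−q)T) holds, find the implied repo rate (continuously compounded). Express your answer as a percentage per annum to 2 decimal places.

8.83%

From F = S·e^((r−q)T): (r − q) = ln(F/S)/T
ln(8518.53/8045.25) = ln(1.058827) = 0.057162
(r − q) = 0.057162 / (326/365) = 0.064000
r = ln(F/S)/T + q = 0.064000 + 0.0243 = 0.088300
r = 8.83%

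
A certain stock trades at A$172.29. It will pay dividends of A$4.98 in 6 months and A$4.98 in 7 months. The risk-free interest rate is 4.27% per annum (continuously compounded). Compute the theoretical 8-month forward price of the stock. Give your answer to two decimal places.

PV(dividends) I = 4.98·e^(−0.0427·6/12) + 4.98·e^(−0.0427·7/12)
I = 4.8748 + 4.8575 = 9.7323
F = (S − I)·e^(rT) = (172.29 − 9.7323) · e^(0.0427·8/12)
= 162.5577 · e^0.028467 = 162.5577 × 1.028876 = A$167.25

A$167.25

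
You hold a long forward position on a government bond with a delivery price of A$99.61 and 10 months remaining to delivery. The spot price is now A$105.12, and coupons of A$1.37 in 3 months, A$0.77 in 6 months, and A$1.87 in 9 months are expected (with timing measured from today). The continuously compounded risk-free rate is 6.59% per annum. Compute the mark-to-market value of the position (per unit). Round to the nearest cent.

PV(remaining coupons) I = 1.37·e^(−0.0659·3/12) + 0.77·e^(−0.0659·6/12) + 1.87·e^(−0.0659·9/12) = 3.8725
Current forward F = (S − I)·e^(rT) = (105.12 − 3.8725)·e^(0.0659·10/12) = 101.2475 × 1.056453 = 106.9632
Value (long) = (F − K)·e^(−rT) = (106.9632 − 99.61) × 0.946564 = 6.9603
Value = A$6.96

A$6.96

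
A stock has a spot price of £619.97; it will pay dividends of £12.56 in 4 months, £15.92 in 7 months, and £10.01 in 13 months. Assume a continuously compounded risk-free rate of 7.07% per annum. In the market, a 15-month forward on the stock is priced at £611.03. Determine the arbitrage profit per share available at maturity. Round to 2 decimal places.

£26.01 per share

PV(dividends) I = 12.56·e^(−0.0707·4/12) + 15.92·e^(−0.0707·7/12) + 10.01·e^(−0.0707·13/12) = 36.8162
Fair forward F* = (S − I)·e^(rT) = (619.97 − 36.8162)·e^0.088375 = 583.1538 × 1.092398 = 637.0360
Market £611.03 < fair 637.0360: forward underpriced → reverse cash-and-carry (short the stock, invest proceeds at r, pay the dividends, go long the forward).
Profit at T = |F_mkt − F*| = |611.03 − 637.0360| = £26.01 per share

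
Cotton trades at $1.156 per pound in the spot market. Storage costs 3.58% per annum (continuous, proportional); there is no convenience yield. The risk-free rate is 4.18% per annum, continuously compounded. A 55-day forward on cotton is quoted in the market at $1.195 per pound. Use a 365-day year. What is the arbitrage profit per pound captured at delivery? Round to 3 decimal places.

$0.025 per pound

Fair forward: F* = S·e^(carry·T), with carry = (r + u) = 0.0418 + 0.0358 = 0.0776
F* = 1.156 · e^(0.0776 × 55/365) = 1.156 · e^0.011693 = 1.156 × 1.011762 = $1.1696
Market $1.195 > fair $1.1696: forward overpriced → cash-and-carry (buy spot, short the forward).
At maturity, profit = |F_mkt − F*| = |1.195 − 1.1696| = $0.025 per pound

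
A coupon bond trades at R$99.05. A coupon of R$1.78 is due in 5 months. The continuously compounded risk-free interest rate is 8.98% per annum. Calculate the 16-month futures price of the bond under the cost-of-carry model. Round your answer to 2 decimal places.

R$109.72

PV(coupons) I = 1.78·e^(−0.0898·5/12)
I = 1.7146
F = (S − I)·e^(rT) = (99.05 − 1.7146) · e^(0.0898·16/12)
= 97.3354 · e^0.119733 = 97.3354 × 1.127196 = R$109.72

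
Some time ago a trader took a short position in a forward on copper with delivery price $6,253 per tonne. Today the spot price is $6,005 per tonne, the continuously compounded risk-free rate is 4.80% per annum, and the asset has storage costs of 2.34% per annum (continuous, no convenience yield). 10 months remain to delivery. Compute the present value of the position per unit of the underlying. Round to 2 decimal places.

Current fair forward for the remaining 10 months: F = S·e^((r + u)·T), (r + u) = 0.0480 + 0.0234 = 0.0714
F = 6005 · e^(0.0714 × 10/12) = 6005 × 1.06130576 = 6373.1411
Value of long forward = (F − K)·e^(−rT) = (6373.1411 − 6253) · e^(−0.0480·10/12)
= 120.1411 × 0.96078944 = 115.43
Short position value = −(long value) = -$115.43

-$115.43 per tonne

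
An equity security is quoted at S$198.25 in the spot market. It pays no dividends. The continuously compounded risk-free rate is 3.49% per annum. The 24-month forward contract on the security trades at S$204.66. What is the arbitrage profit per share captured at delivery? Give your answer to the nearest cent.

S$7.92 per share

Fair forward: F* = S·e^(carry·T), with carry = r = 0.0349
F* = 198.25 · e^(0.0349 × 24/12) = 198.25 · e^0.069800 = 198.25 × 1.072294 = S$212.5823
Market S$204.66 < fair S$212.5823: forward underpriced → reverse cash-and-carry (short spot, go long the forward).
At maturity, profit = |F_mkt − F*| = |204.66 − 212.5823| = S$7.92 per share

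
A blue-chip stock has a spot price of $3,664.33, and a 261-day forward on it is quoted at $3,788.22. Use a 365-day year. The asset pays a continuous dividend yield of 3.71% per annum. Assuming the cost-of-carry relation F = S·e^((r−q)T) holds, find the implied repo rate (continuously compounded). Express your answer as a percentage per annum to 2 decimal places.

From F = S·e^((r−q)T): (r − q) = ln(F/S)/T
ln(3788.22/3664.33) = ln(1.033810) = 0.033251
(r − q) = 0.033251 / (261/365) = 0.046500
r = ln(F/S)/T + q = 0.046500 + 0.0371 = 0.083600
r = 8.36%

8.36%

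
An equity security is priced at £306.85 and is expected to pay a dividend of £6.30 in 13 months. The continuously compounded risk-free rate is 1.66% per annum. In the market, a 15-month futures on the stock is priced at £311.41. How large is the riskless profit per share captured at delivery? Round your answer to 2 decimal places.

PV(dividends) I = 6.30·e^(−0.0166·13/12) = 6.1877
Fair futures F* = (S − I)·e^(rT) = (306.85 − 6.1877)·e^0.020750 = 300.6623 × 1.020967 = 306.9663
Market £311.41 > fair 306.9663: forward overpriced → cash-and-carry (borrow at r, buy the stock and collect the dividends, short the forward).
Profit at T = |F_mkt − F*| = |311.41 − 306.9663| = £4.44 per share

£4.44 per share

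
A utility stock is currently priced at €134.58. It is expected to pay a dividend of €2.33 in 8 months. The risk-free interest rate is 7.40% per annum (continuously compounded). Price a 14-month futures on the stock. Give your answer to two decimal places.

€144.30

PV(dividends) I = 2.33·e^(−0.0740·8/12)
I = 2.2178
F = (S − I)·e^(rT) = (134.58 − 2.2178) · e^(0.0740·14/12)
= 132.3622 · e^0.086333 = 132.3622 × 1.090169 = €144.30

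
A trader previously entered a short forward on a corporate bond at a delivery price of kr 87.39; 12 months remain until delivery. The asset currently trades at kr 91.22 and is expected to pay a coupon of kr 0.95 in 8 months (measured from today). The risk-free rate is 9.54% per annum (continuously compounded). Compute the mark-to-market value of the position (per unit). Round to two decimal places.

PV(remaining coupons) I = 0.95·e^(−0.0954·8/12) = 0.8915
Current forward F = (S − I)·e^(rT) = (91.22 − 0.8915)·e^(0.0954·12/12) = 90.3285 × 1.100099 = 99.3703
Value (long) = (F − K)·e^(−rT) = (99.3703 − 87.39) × 0.909009 = 10.8902
Short position value = −(long value) = -kr 10.89

-kr 10.89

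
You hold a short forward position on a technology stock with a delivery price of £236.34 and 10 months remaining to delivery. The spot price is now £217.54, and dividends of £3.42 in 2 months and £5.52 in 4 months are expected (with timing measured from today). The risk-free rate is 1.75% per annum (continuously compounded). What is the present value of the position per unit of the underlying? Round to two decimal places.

PV(remaining dividends) I = 3.42·e^(−0.0175·2/12) + 5.52·e^(−0.0175·4/12) = 8.8979
Current forward F = (S − I)·e^(rT) = (217.54 − 8.8979)·e^(0.0175·10/12) = 208.6421 × 1.014690 = 211.7071
Value (long) = (F − K)·e^(−rT) = (211.7071 − 236.34) × 0.985522 = -24.2763
Short position value = −(long value) = £24.28

£24.28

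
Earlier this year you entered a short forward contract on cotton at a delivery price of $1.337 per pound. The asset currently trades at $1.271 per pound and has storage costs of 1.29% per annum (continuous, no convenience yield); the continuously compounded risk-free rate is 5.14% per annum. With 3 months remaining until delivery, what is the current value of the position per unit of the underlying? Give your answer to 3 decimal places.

$0.045 per pound

Current fair forward for the remaining 3 months: F = S·e^((r + u)·T), (r + u) = 0.0514 + 0.0129 = 0.0643
F = 1.271 · e^(0.0643 × 3/12) = 1.271 × 1.016205 = 1.2916
Value of long forward = (F − K)·e^(−rT) = (1.2916 − 1.337) · e^(−0.0514·3/12)
= -0.0454 × 0.987232 = -0.045
Short position value = −(long value) = $0.045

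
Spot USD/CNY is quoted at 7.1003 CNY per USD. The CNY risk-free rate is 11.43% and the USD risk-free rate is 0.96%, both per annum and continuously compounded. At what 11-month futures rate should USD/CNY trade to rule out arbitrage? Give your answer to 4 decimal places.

F = S·e^((r_CNY − r_USD)T) = 7.1003 · e^((0.1143 − 0.0096) × 11/12)
= 7.1003 · e^0.095975 = 7.1003 × 1.100732
F = 7.8155 CNY per USD

7.8155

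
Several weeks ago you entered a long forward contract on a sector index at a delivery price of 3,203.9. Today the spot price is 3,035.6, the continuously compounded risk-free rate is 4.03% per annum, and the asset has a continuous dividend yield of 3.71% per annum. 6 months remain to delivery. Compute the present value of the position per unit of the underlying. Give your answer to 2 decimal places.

-160.18

Current fair forward for the remaining 6 months: F = S·e^((r − q)·T), (r − q) = 0.0403 − 0.0371 = 0.0032
F = 3035.6 · e^(0.0032 × 6/12) = 3035.6 × 1.00160128 = 3040.4608
Value of long forward = (F − K)·e^(−rT) = (3040.4608 − 3203.9) · e^(−0.0403·6/12)
= -163.4392 × 0.98005165 = -160.18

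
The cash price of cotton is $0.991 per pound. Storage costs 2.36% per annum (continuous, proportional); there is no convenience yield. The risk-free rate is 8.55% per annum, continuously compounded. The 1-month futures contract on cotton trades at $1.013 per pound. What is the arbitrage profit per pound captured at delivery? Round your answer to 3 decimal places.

$0.013 per pound

Fair futures: F* = S·e^(carry·T), with carry = (r + u) = 0.0855 + 0.0236 = 0.1091
F* = 0.991 · e^(0.1091 × 1/12) = 0.991 · e^0.009092 = 0.991 × 1.009133 = $1.0001
Market $1.013 > fair $1.0001: forward overpriced → cash-and-carry (buy spot, short the forward).
At maturity, profit = |F_mkt − F*| = |1.013 − 1.0001| = $0.013 per pound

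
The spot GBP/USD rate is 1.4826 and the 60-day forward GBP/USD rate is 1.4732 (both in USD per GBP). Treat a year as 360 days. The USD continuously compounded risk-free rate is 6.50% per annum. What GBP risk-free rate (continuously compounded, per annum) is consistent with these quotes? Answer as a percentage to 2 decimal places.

F = S·e^((r_USD − r_GBP)T) ⇒ r_GBP = r_USD − ln(F/S)/T
ln(1.4732/1.4826) = -0.006360; /(60/360) = -0.038160
r_GBP = 0.0650 + 0.038160 = 0.103160
r_GBP = 10.32%

10.32%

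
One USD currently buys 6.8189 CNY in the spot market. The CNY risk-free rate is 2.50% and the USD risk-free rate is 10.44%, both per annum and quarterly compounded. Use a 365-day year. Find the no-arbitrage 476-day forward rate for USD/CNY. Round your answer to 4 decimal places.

6.1583

By covered interest parity, F = S · (1+r_CNY/4)^(4T) / (1+r_USD/4)^(4T)
= 6.8189 × 1.033035 / 1.143853 = 6.8189 × 0.903119
F = 6.1583 CNY per USD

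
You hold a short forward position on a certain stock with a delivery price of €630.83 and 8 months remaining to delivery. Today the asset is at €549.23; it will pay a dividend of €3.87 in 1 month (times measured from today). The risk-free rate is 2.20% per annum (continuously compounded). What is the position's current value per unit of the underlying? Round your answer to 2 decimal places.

PV(remaining dividends) I = 3.87·e^(−0.0220·1/12) = 3.8629
Current forward F = (S − I)·e^(rT) = (549.23 − 3.8629)·e^(0.0220·8/12) = 545.3671 × 1.014775 = 553.4249
Value (long) = (F − K)·e^(−rT) = (553.4249 − 630.83) × 0.985440 = -76.2781
Short position value = −(long value) = €76.28

€76.28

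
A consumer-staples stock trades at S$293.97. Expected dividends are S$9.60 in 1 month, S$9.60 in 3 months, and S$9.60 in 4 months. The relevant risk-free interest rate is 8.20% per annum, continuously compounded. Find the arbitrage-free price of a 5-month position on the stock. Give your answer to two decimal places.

S$274.92

PV(dividends) I = 9.60·e^(−0.0820·1/12) + 9.60·e^(−0.0820·3/12) + 9.60·e^(−0.0820·4/12)
I = 9.5346 + 9.4052 + 9.3412 = 28.2810
F = (S − I)·e^(rT) = (293.97 − 28.2810) · e^(0.0820·5/12)
= 265.6890 · e^0.034167 = 265.6890 × 1.034757 = S$274.92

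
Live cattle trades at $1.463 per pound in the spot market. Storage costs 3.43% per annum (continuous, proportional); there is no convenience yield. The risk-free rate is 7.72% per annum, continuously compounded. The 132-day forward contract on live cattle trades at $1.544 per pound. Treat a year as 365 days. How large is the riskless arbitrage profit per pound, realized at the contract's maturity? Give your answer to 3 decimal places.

$0.021 per pound

Fair forward: F* = S·e^(carry·T), with carry = (r + u) = 0.0772 + 0.0343 = 0.1115
F* = 1.463 · e^(0.1115 × 132/365) = 1.463 · e^0.040323 = 1.463 × 1.041147 = $1.5232
Market $1.544 > fair $1.5232: forward overpriced → cash-and-carry (buy spot, short the forward).
At maturity, profit = |F_mkt − F*| = |1.544 − 1.5232| = $0.021 per pound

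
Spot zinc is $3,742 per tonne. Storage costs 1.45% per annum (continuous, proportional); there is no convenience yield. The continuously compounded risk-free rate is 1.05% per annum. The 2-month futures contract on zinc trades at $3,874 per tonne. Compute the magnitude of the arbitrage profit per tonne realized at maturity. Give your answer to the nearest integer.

Fair futures: F* = S·e^(carry·T), with carry = (r + u) = 0.0105 + 0.0145 = 0.0250
F* = 3742 · e^(0.0250 × 2/12) = 3742 · e^0.004167 = 3742 × 1.004176 = $3757.6266
Market $3874 > fair $3757.6266: forward overpriced → cash-and-carry (buy spot, short the forward).
At maturity, profit = |F_mkt − F*| = |3874 − 3757.6266| = $116 per tonne

$116 per tonne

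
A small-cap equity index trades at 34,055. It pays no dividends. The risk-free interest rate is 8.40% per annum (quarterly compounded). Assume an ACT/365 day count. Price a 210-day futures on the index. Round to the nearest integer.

35,723

F = S · (1+r/4)^(4T)
= 34055 × 1.048991
F = 35,723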